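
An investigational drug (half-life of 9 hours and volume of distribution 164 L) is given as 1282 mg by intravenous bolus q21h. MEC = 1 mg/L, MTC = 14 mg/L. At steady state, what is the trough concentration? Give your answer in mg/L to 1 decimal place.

Over one 21-h interval, 21/9 ≈ 2.3333 half-lives elapse, leaving f ≈ 0.1984 of each dose.
Accumulation ratio R = 1/(1 − f) ≈ 1/0.8016 ≈ 1.2475.
Single-dose peak C₀ = D/Vd = 1282/164 ≈ 7.817 mg/L.
Cmax,ss = C₀/(1 − f) ≈ 7.817/0.8016 ≈ 9.752 mg/L.
One interval later, Cmin,ss = Cmax,ss·e^(−kτ) ≈ 9.752 × 0.1984 ≈ 1.935 mg/L.
Trough 1.9 mg/L vs MEC 1 mg/L: adequate.

1.9 mg/L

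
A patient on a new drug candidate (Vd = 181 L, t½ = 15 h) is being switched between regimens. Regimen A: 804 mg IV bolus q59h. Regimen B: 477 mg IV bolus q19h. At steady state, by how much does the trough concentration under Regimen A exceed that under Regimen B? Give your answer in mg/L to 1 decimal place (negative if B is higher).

Regimen A: f = (1/2)^(59/15) ≈ 0.0655; Cmin,ss = (804/181)·f/(1−f) ≈ 0.311 mg/L.
Regimen B: f = (1/2)^(19/15) ≈ 0.4156; Cmin,ss = (477/181)·f/(1−f) ≈ 1.874 mg/L.
Difference ≈ 0.311 − 1.874 ≈ -1.563 mg/L.

-1.6 mg/L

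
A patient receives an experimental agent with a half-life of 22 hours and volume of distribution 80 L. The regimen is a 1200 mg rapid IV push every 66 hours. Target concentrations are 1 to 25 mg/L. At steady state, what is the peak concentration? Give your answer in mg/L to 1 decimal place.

The dosing interval is 3 half-lives, so f = 2^(−3) = 0.125.
At steady state, R = 1/(1 − 0.125) = 8/7.
Single-dose peak C₀ = D/Vd = 1200/80 = 15 mg/L.
Steady-state peak Cmax,ss = C₀·R = 15 × 8/7 ≈ 17.143 mg/L.
Peak 17.1 mg/L vs MTC 25 mg/L: below toxic threshold.

17.1 mg/L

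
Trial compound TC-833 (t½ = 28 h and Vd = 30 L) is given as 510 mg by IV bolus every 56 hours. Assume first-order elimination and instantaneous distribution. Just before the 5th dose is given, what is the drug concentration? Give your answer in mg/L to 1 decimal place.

5.6 mg/L

f = (1/2)^(τ/t½) = (1/2)^(56/28) ≈ 0.2500.
C₀ = D/Vd = 510/30 ≈ 17.000 mg/L.
Before the 5th dose, 4 doses have been given. Superposition: Cmin = C₀·(f + f² + … + f^4).
≈ 17.000 × (0.2500 + 0.0625 + 0.0156 + 0.0039) ≈ 17.000 × 0.3320 ≈ 5.644 mg/L.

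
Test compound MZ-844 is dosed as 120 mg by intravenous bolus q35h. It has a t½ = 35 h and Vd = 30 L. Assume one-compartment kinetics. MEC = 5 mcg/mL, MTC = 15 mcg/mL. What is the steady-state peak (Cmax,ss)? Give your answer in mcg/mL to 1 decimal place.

8.0 mcg/mL

The dosing interval is 1 half-life, so f = 2^(−1) = 0.5.
At steady state, R = 1/(1 − 0.5) = 2/1.
Single-dose peak C₀ = D/Vd = 120/30 = 4 mcg/mL.
Steady-state peak Cmax,ss = C₀·R = 4 × 2/1 ≈ 8.000 mcg/mL.
Peak 8.0 mcg/mL vs MTC 15 mcg/mL: below toxic threshold.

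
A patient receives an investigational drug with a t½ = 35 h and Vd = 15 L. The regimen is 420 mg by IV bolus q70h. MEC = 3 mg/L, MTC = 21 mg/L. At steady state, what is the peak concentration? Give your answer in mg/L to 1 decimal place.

37.3 mg/L

τ = 70 h = 2 half-lives, so f = (1/2)^2 = 0.25.
At steady state, R = 1/(1 − 0.25) = 4/3.
Single-dose peak C₀ = D/Vd = 420/15 = 28 mg/L.
Steady-state peak Cmax,ss = C₀·R = 28 × 4/3 ≈ 37.333 mg/L.
Peak 37.3 mg/L vs MTC 21 mg/L: exceeds toxic threshold.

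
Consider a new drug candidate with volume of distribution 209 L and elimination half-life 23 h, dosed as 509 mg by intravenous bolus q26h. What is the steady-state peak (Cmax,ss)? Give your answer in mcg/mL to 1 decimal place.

Over one 26-h interval, 26/23 ≈ 1.1304 half-lives elapse, leaving f ≈ 0.4568 of each dose.
Accumulation ratio R = 1/(1 − f) ≈ 1/0.5432 ≈ 1.8409.
Each bolus raises the concentration by D/Vd = 509/209 ≈ 2.435 mcg/mL.
Steady-state peak Cmax,ss = C₀·R ≈ 2.435 × 1.8409 ≈ 4.483 mcg/mL.

4.5 mcg/mL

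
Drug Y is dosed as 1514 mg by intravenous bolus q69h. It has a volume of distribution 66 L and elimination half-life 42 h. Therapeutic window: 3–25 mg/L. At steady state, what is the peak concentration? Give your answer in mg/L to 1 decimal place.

τ/t½ = 69/42 ≈ 1.6429, so fraction remaining f = (1/2)^(69/42) ≈ 0.3202.
At steady state, accumulation factor R = 1/(1 − e^(−kτ)) ≈ 1.4710.
Single-dose peak C₀ = D/Vd = 1514/66 ≈ 22.939 mg/L.
Steady-state peak Cmax,ss = C₀·R ≈ 22.939 × 1.4710 ≈ 33.743 mg/L.
Peak 33.7 mg/L vs MTC 25 mg/L: exceeds toxic threshold.

33.7 mg/L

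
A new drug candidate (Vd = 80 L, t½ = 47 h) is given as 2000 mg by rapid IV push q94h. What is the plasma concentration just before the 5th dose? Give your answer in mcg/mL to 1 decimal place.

8.3 mcg/mL

f = (1/2)^(τ/t½) = (1/2)^(94/47) ≈ 0.2500.
C₀ = D/Vd = 2000/80 ≈ 25.000 mcg/mL.
Before the 5th dose, 4 doses have been given. Superposition: Cmin = C₀·(f + f² + … + f^4).
≈ 25.000 × (0.2500 + 0.0625 + 0.0156 + 0.0039) ≈ 25.000 × 0.3320 ≈ 8.300 mcg/mL.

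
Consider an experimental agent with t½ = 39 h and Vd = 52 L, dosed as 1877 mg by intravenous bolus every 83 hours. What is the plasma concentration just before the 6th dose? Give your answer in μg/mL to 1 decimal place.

10.7 μg/mL

f = (1/2)^(τ/t½) = (1/2)^(83/39) ≈ 0.2287.
C₀ = D/Vd = 1877/52 ≈ 36.096 μg/mL.
Before the 6th dose, 5 doses have been given. Superposition: Cmin = C₀·(f + f² + … + f^5).
≈ 36.096 × (0.2287 + 0.0523 + 0.0120 + 0.0027 + 0.0006) ≈ 36.096 × 0.2963 ≈ 10.695 μg/mL.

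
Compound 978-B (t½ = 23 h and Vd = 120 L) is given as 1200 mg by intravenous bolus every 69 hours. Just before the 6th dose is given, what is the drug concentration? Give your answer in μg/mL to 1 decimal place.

1.4 μg/mL

f = (1/2)^(τ/t½) = (1/2)^(69/23) ≈ 0.1250.
C₀ = D/Vd = 1200/120 ≈ 10.000 μg/mL.
Before the 6th dose, 5 doses have been given. Superposition: Cmin = C₀·(f + f² + … + f^5).
≈ 10.000 × (0.1250 + 0.0156 + 0.0020 + 0.0002 + 0.0000) ≈ 10.000 × 0.1428 ≈ 1.428 μg/mL.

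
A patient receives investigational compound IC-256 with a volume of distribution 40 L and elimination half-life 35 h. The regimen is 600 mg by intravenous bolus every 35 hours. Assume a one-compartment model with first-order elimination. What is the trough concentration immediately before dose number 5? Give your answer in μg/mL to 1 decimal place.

f = (1/2)^(τ/t½) = (1/2)^(35/35) ≈ 0.5000.
C₀ = D/Vd = 600/40 ≈ 15.000 μg/mL.
Before the 5th dose, 4 doses have been given. Superposition: Cmin = C₀·(f + f² + … + f^4).
≈ 15.000 × (0.5000 + 0.2500 + 0.1250 + 0.0625) ≈ 15.000 × 0.9375 ≈ 14.062 μg/mL.

14.1 μg/mL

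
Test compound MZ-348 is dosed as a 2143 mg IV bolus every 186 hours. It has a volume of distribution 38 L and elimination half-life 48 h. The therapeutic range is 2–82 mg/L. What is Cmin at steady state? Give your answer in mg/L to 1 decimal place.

k = ln2/t½ = ln2/48 ≈ 0.014441 h⁻¹; fraction remaining f = e^(−kτ) = e^(−0.014441×186) ≈ 0.0682.
Single-dose peak C₀ = D/Vd = 2143/38 ≈ 56.395 mg/L.
Steady-state trough Cmin,ss = C₀·f/(1−f) ≈ 56.395 × 0.0682/0.9318 ≈ 4.128 mg/L.
Trough 4.1 mg/L vs MEC 2 mg/L: adequate.

4.1 mg/L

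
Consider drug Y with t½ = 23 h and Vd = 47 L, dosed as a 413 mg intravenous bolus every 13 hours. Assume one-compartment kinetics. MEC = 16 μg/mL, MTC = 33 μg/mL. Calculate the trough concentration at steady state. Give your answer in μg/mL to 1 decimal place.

18.3 μg/mL

τ/t½ = 13/23 ≈ 0.56522, so fraction remaining f = (1/2)^(13/23) ≈ 0.6759.
Single-dose peak C₀ = D/Vd = 413/47 ≈ 8.787 μg/mL.
Steady-state trough Cmin,ss = C₀·f/(1−f) ≈ 8.787 × 0.6759/0.3241 ≈ 18.325 μg/mL.
Trough 18.3 μg/mL vs MEC 16 μg/mL: adequate.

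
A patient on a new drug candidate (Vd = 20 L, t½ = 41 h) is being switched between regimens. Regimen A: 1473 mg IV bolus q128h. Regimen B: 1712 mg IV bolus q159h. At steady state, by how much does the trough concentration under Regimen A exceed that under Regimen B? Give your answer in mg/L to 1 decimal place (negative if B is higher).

3.3 mg/L

Regimen A: f = (1/2)^(128/41) ≈ 0.1149; Cmin,ss = (1473/20)·f/(1−f) ≈ 9.561 mg/L.
Regimen B: f = (1/2)^(159/41) ≈ 0.0680; Cmin,ss = (1712/20)·f/(1−f) ≈ 6.245 mg/L.
Difference ≈ 9.561 − 6.245 ≈ 3.316 mg/L.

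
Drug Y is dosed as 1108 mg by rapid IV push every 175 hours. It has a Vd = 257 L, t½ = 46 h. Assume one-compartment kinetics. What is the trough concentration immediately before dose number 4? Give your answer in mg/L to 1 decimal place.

0.3 mg/L

f = (1/2)^(τ/t½) = (1/2)^(175/46) ≈ 0.0716.
C₀ = D/Vd = 1108/257 ≈ 4.311 mg/L.
Before the 4th dose, 3 doses have been given. Superposition: Cmin = C₀·(f + f² + … + f^3).
≈ 4.311 × (0.0716 + 0.0051 + 0.0004) ≈ 4.311 × 0.0771 ≈ 0.332 mg/L.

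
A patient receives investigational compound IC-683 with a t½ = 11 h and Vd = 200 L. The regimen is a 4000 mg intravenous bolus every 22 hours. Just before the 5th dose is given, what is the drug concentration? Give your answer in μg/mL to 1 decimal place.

f = (1/2)^(τ/t½) = (1/2)^(22/11) ≈ 0.2500.
C₀ = D/Vd = 4000/200 ≈ 20.000 μg/mL.
Before the 5th dose, 4 doses have been given. Superposition: Cmin = C₀·(f + f² + … + f^4).
≈ 20.000 × (0.2500 + 0.0625 + 0.0156 + 0.0039) ≈ 20.000 × 0.3320 ≈ 6.640 μg/mL.

6.6 μg/mL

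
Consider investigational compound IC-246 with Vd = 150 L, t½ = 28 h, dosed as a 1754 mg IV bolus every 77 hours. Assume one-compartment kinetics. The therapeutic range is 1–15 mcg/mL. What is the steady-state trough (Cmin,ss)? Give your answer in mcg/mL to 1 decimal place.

k = ln2/t½ = ln2/28 ≈ 0.024755 h⁻¹; fraction remaining f = e^(−kτ) = e^(−0.024755×77) ≈ 0.1487.
Each bolus raises the concentration by D/Vd = 1754/150 ≈ 11.693 mcg/mL.
Steady-state trough Cmin,ss = C₀·f/(1−f) ≈ 11.693 × 0.1487/0.8513 ≈ 2.042 mcg/mL.
Trough 2.0 mcg/mL vs MEC 1 mcg/mL: adequate.

2.0 mcg/mL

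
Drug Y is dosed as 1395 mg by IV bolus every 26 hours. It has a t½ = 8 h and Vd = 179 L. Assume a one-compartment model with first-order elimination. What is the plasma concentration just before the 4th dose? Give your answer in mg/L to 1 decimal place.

0.9 mg/L

f = (1/2)^(τ/t½) = (1/2)^(26/8) ≈ 0.1051.
C₀ = D/Vd = 1395/179 ≈ 7.793 mg/L.
Before the 4th dose, 3 doses have been given. Superposition: Cmin = C₀·(f + f² + … + f^3).
≈ 7.793 × (0.1051 + 0.0110 + 0.0012) ≈ 7.793 × 0.1173 ≈ 0.914 mg/L.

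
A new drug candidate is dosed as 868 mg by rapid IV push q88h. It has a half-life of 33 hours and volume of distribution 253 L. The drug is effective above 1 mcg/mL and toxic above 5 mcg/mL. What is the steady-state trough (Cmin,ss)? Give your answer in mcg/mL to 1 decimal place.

0.6 mcg/mL

k = ln2/t½ = ln2/33 ≈ 0.021004 h⁻¹; fraction remaining f = e^(−kτ) = e^(−0.021004×88) ≈ 0.1575.
Each bolus raises the concentration by D/Vd = 868/253 ≈ 3.431 mcg/mL.
Steady-state trough Cmin,ss = C₀·f/(1−f) ≈ 3.431 × 0.1575/0.8425 ≈ 0.641 mcg/mL.
Trough 0.6 mcg/mL vs MEC 1 mcg/mL: subtherapeutic.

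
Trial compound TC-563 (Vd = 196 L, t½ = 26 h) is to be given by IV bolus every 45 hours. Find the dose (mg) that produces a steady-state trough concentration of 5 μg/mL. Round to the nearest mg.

2273 mg

τ/t½ = 45/26 ≈ 1.7308, so f = (1/2)^(45/26) ≈ 0.301291.
Cmin,ss = (D/Vd)·f/(1−f), so D = Cmin,ss·Vd·(1−f)/f.
D = 5 × 196 × (1−f)/f ≈ 5 × 196 × 2.31905 ≈ 2272.67 mg.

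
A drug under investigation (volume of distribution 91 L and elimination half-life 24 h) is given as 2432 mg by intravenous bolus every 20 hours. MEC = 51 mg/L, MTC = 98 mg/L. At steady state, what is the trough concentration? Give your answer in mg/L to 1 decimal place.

34.2 mg/L

Over one 20-h interval, 20/24 ≈ 0.83333 half-lives elapse, leaving f ≈ 0.5612 of each dose.
Single-dose peak C₀ = D/Vd = 2432/91 ≈ 26.725 mg/L.
Steady-state trough Cmin,ss = C₀·f/(1−f) ≈ 26.725 × 0.5612/0.4388 ≈ 34.180 mg/L.
Trough 34.2 mg/L vs MEC 51 mg/L: subtherapeutic.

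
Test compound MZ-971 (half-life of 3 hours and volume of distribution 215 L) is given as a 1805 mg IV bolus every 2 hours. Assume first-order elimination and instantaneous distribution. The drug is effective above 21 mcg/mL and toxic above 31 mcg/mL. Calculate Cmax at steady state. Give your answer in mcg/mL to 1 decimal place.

22.7 mcg/mL

Over one 2-h interval, 2/3 ≈ 0.66667 half-lives elapse, leaving f ≈ 0.6300 of each dose.
Accumulation ratio R = 1/(1 − f) ≈ 1/0.3700 ≈ 2.7027.
Each bolus raises the concentration by D/Vd = 1805/215 ≈ 8.395 mcg/mL.
Steady-state peak Cmax,ss = C₀·R ≈ 8.395 × 2.7027 ≈ 22.689 mcg/mL.
Peak 22.7 mcg/mL vs MTC 31 mcg/mL: below toxic threshold.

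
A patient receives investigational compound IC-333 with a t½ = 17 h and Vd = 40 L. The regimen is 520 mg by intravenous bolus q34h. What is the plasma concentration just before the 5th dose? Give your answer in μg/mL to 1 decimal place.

f = (1/2)^(τ/t½) = (1/2)^(34/17) ≈ 0.2500.
C₀ = D/Vd = 520/40 ≈ 13.000 μg/mL.
Before the 5th dose, 4 doses have been given. Superposition: Cmin = C₀·(f + f² + … + f^4).
≈ 13.000 × (0.2500 + 0.0625 + 0.0156 + 0.0039) ≈ 13.000 × 0.3320 ≈ 4.316 μg/mL.

4.3 μg/mL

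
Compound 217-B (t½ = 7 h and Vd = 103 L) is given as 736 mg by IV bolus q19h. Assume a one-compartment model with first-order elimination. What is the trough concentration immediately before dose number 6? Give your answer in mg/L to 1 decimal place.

f = (1/2)^(τ/t½) = (1/2)^(19/7) ≈ 0.1524.
C₀ = D/Vd = 736/103 ≈ 7.146 mg/L.
Before the 6th dose, 5 doses have been given. Superposition: Cmin = C₀·(f + f² + … + f^5).
≈ 7.146 × (0.1524 + 0.0232 + 0.0035 + 0.0005 + 0.0001) ≈ 7.146 × 0.1797 ≈ 1.284 mg/L.

1.3 mg/L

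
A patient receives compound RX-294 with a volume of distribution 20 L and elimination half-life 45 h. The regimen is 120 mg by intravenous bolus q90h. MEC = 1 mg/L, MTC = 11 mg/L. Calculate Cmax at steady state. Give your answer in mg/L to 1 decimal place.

8.0 mg/L

τ = 90 h = 2 half-lives, so f = (1/2)^2 = 0.25.
At steady state, R = 1/(1 − 0.25) = 4/3.
Single-dose peak C₀ = D/Vd = 120/20 = 6 mg/L.
Steady-state peak Cmax,ss = C₀·R = 6 × 4/3 ≈ 8.000 mg/L.
Peak 8.0 mg/L vs MTC 11 mg/L: below toxic threshold.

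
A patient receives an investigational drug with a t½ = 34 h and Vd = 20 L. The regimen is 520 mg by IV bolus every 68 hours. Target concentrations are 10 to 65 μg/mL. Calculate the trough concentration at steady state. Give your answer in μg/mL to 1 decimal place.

8.7 μg/mL

τ = 68 h = 2 half-lives, so f = (1/2)^2 = 0.25.
At steady state, R = 1/(1 − 0.25) = 4/3.
Single-dose peak C₀ = D/Vd = 520/20 = 26 μg/mL.
Steady-state peak Cmax,ss = C₀·R = 26 × 4/3 ≈ 34.667 μg/mL.
Steady-state trough Cmin,ss = Cmax,ss·f ≈ 34.667 × 0.25 ≈ 8.667 μg/mL.
Trough 8.7 μg/mL vs MEC 10 μg/mL: subtherapeutic.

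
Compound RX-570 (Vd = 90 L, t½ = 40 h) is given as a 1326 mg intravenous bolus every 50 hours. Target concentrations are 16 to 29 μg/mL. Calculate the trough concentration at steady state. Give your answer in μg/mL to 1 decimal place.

k = ln2/t½ = ln2/40 ≈ 0.017329 h⁻¹; fraction remaining f = e^(−kτ) = e^(−0.017329×50) ≈ 0.4204.
Each bolus raises the concentration by D/Vd = 1326/90 ≈ 14.733 μg/mL.
Steady-state trough Cmin,ss = C₀·f/(1−f) ≈ 14.733 × 0.4204/0.5796 ≈ 10.686 μg/mL.
Trough 10.7 μg/mL vs MEC 16 μg/mL: subtherapeutic.

10.7 μg/mL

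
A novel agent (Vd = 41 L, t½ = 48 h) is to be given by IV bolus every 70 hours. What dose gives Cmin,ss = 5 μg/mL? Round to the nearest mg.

358 mg

τ/t½ = 70/48 ≈ 1.4583, so f = (1/2)^(70/48) ≈ 0.363913.
Cmin,ss = (D/Vd)·f/(1−f), so D = Cmin,ss·Vd·(1−f)/f.
D = 5 × 41 × (1−f)/f ≈ 5 × 41 × 1.74791 ≈ 358.32 mg.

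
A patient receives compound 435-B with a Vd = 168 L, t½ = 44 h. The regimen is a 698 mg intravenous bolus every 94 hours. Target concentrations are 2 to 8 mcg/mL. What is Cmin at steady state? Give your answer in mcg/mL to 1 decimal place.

1.2 mcg/mL

τ/t½ = 94/44 ≈ 2.1364, so fraction remaining f = (1/2)^(94/44) ≈ 0.2275.
Single-dose peak C₀ = D/Vd = 698/168 ≈ 4.155 mcg/mL.
Steady-state trough Cmin,ss = C₀·f/(1−f) ≈ 4.155 × 0.2275/0.7725 ≈ 1.224 mcg/mL.
Trough 1.2 mcg/mL vs MEC 2 mcg/mL: subtherapeutic.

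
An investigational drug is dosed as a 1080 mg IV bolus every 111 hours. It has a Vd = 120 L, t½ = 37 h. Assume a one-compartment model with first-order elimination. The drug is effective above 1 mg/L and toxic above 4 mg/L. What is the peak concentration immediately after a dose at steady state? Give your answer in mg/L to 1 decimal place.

10.3 mg/L

The dosing interval is 3 half-lives, so f = 2^(−3) = 0.125.
Accumulation ratio R = 1/(1 − f) = 1/0.875 = 8/7.
Single-dose peak C₀ = D/Vd = 1080/120 = 9 mg/L.
Steady-state peak Cmax,ss = C₀·R = 9 × 8/7 ≈ 10.286 mg/L.
Peak 10.3 mg/L vs MTC 4 mg/L: exceeds toxic threshold.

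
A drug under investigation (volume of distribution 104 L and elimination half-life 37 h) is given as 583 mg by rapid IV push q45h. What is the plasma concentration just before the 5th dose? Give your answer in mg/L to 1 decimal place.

f = (1/2)^(τ/t½) = (1/2)^(45/37) ≈ 0.4304.
C₀ = D/Vd = 583/104 ≈ 5.606 mg/L.
Before the 5th dose, 4 doses have been given. Superposition: Cmin = C₀·(f + f² + … + f^4).
≈ 5.606 × (0.4304 + 0.1852 + 0.0797 + 0.0343) ≈ 5.606 × 0.7296 ≈ 4.090 mg/L.

4.1 mg/L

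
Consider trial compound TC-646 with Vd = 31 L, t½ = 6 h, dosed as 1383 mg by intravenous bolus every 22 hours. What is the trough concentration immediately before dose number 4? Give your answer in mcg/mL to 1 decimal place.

3.8 mcg/mL

f = (1/2)^(τ/t½) = (1/2)^(22/6) ≈ 0.0787.
C₀ = D/Vd = 1383/31 ≈ 44.613 mcg/mL.
Before the 4th dose, 3 doses have been given. Superposition: Cmin = C₀·(f + f² + … + f^3).
≈ 44.613 × (0.0787 + 0.0062 + 0.0005) ≈ 44.613 × 0.0854 ≈ 3.810 mcg/mL.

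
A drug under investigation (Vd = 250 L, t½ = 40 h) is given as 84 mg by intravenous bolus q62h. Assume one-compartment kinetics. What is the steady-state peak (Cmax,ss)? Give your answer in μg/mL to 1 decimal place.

k = ln2/t½ = ln2/40 ≈ 0.017329 h⁻¹; fraction remaining f = e^(−kτ) = e^(−0.017329×62) ≈ 0.3415.
Accumulation ratio R = 1/(1 − f) ≈ 1/0.6585 ≈ 1.5186.
Single-dose peak C₀ = D/Vd = 84/250 ≈ 0.336 μg/mL.
Steady-state peak Cmax,ss = C₀·R ≈ 0.336 × 1.5186 ≈ 0.510 μg/mL.

0.5 μg/mL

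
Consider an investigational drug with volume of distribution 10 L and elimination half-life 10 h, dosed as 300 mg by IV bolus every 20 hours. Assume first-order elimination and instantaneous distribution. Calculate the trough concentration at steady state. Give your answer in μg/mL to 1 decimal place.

The dosing interval is 2 half-lives, so f = 2^(−2) = 0.25.
Accumulation ratio R = 1/(1 − f) = 1/0.75 = 4/3.
Single-dose peak C₀ = D/Vd = 300/10 = 30 μg/mL.
Steady-state peak Cmax,ss = C₀·R = 30 × 4/3 ≈ 40.000 μg/mL.
Steady-state trough Cmin,ss = Cmax,ss·f ≈ 40.000 × 0.25 ≈ 10.000 μg/mL.

10.0 μg/mL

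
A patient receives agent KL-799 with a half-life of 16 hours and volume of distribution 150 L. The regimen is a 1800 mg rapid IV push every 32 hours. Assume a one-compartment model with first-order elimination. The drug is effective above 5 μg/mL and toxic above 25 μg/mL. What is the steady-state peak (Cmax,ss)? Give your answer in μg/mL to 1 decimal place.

16.0 μg/mL

The dosing interval is 2 half-lives, so f = 2^(−2) = 0.25.
At steady state, R = 1/(1 − 0.25) = 4/3.
Single-dose peak C₀ = D/Vd = 1800/150 = 12 μg/mL.
Steady-state peak Cmax,ss = C₀·R = 12 × 4/3 ≈ 16.000 μg/mL.
Peak 16.0 μg/mL vs MTC 25 μg/mL: below toxic threshold.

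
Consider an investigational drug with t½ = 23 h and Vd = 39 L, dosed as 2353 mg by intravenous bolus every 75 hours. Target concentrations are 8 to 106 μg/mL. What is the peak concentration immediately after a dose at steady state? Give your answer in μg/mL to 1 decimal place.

Over one 75-h interval, 75/23 ≈ 3.2609 half-lives elapse, leaving f ≈ 0.1043 of each dose.
At steady state, accumulation factor R = 1/(1 − e^(−kτ)) ≈ 1.1164.
Each bolus raises the concentration by D/Vd = 2353/39 ≈ 60.333 μg/mL.
Steady-state peak Cmax,ss = C₀·R ≈ 60.333 × 1.1164 ≈ 67.356 μg/mL.
Peak 67.4 μg/mL vs MTC 106 μg/mL: below toxic threshold.

67.4 μg/mL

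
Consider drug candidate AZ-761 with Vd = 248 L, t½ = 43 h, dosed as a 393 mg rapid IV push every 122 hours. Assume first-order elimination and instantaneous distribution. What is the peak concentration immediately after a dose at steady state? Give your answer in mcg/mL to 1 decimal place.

1.8 mcg/mL

τ/t½ = 122/43 ≈ 2.8372, so fraction remaining f = (1/2)^(122/43) ≈ 0.1399.
At steady state, accumulation factor R = 1/(1 − e^(−kτ)) ≈ 1.1627.
Each bolus raises the concentration by D/Vd = 393/248 ≈ 1.585 mcg/mL.
Steady-state peak Cmax,ss = C₀·R ≈ 1.585 × 1.1627 ≈ 1.843 mcg/mL.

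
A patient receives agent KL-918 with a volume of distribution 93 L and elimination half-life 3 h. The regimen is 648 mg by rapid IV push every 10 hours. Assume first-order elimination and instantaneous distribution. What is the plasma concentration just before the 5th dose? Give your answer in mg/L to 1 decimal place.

0.8 mg/L

f = (1/2)^(τ/t½) = (1/2)^(10/3) ≈ 0.0992.
C₀ = D/Vd = 648/93 ≈ 6.968 mg/L.
Before the 5th dose, 4 doses have been given. Superposition: Cmin = C₀·(f + f² + … + f^4).
≈ 6.968 × (0.0992 + 0.0098 + 0.0010 + 0.0001) ≈ 6.968 × 0.1101 ≈ 0.767 mg/L.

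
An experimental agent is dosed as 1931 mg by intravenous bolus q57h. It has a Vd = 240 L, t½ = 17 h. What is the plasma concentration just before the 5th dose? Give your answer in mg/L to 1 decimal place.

0.9 mg/L

f = (1/2)^(τ/t½) = (1/2)^(57/17) ≈ 0.0979.
C₀ = D/Vd = 1931/240 ≈ 8.046 mg/L.
Before the 5th dose, 4 doses have been given. Superposition: Cmin = C₀·(f + f² + … + f^4).
≈ 8.046 × (0.0979 + 0.0096 + 0.0009 + 0.0001) ≈ 8.046 × 0.1085 ≈ 0.873 mg/L.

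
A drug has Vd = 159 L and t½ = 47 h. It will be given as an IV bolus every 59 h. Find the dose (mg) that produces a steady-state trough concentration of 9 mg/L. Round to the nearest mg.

τ/t½ = 59/47 ≈ 1.2553, so f = (1/2)^(59/47) ≈ 0.418901.
Cmin,ss = (D/Vd)·f/(1−f), so D = Cmin,ss·Vd·(1−f)/f.
D = 9 × 159 × (1−f)/f ≈ 9 × 159 × 1.38720 ≈ 1985.08 mg.

1985 mg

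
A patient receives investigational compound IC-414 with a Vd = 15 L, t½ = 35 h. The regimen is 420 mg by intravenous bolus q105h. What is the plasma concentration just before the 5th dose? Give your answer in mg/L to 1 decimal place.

f = (1/2)^(τ/t½) = (1/2)^(105/35) ≈ 0.1250.
C₀ = D/Vd = 420/15 ≈ 28.000 mg/L.
Before the 5th dose, 4 doses have been given. Superposition: Cmin = C₀·(f + f² + … + f^4).
≈ 28.000 × (0.1250 + 0.0156 + 0.0020 + 0.0002) ≈ 28.000 × 0.1428 ≈ 3.998 mg/L.

4.0 mg/L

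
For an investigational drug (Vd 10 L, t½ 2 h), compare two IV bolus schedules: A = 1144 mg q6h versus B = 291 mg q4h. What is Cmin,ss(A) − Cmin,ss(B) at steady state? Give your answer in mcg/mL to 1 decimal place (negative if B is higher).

Regimen A: f = (1/2)^(6/2) ≈ 0.1250; Cmin,ss = (1144/10)·f/(1−f) ≈ 16.343 mcg/mL.
Regimen B: f = (1/2)^(4/2) ≈ 0.2500; Cmin,ss = (291/10)·f/(1−f) ≈ 9.700 mcg/mL.
Difference ≈ 16.343 − 9.700 ≈ 6.643 mcg/mL.

6.6 mcg/mL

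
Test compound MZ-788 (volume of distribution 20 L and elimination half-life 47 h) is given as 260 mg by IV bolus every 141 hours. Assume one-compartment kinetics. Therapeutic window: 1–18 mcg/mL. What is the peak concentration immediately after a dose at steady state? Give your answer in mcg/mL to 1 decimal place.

14.9 mcg/mL

τ = 141 h = 3 half-lives, so f = (1/2)^3 = 0.125.
Accumulation ratio R = 1/(1 − f) = 1/0.875 = 8/7.
Single-dose peak C₀ = D/Vd = 260/20 = 13 mcg/mL.
Steady-state peak Cmax,ss = C₀·R = 13 × 8/7 ≈ 14.857 mcg/mL.
Peak 14.9 mcg/mL vs MTC 18 mcg/mL: below toxic threshold.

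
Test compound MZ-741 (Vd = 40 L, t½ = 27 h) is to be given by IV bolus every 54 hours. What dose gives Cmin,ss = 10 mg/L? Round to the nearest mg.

τ/t½ = 54/27 ≈ 2, so f = (1/2)^(54/27) ≈ 0.250000.
Cmin,ss = (D/Vd)·f/(1−f), so D = Cmin,ss·Vd·(1−f)/f.
D = 10 × 40 × (1−f)/f ≈ 10 × 40 × 3.00000 ≈ 1200.00 mg.

1200 mg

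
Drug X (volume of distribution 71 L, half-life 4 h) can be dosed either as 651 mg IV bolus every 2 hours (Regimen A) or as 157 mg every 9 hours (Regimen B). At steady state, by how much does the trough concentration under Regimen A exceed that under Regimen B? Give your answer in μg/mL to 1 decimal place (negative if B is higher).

Regimen A: f = (1/2)^(2/4) ≈ 0.7071; Cmin,ss = (651/71)·f/(1−f) ≈ 22.135 μg/mL.
Regimen B: f = (1/2)^(9/4) ≈ 0.2102; Cmin,ss = (157/71)·f/(1−f) ≈ 0.589 μg/mL.
Difference ≈ 22.135 − 0.589 ≈ 21.546 μg/mL.

21.5 μg/mL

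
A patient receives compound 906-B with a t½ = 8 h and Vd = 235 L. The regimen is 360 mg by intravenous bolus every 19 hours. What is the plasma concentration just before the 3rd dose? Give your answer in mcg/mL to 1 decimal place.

0.4 mcg/mL

f = (1/2)^(τ/t½) = (1/2)^(19/8) ≈ 0.1928.
C₀ = D/Vd = 360/235 ≈ 1.532 mcg/mL.
Before the 3rd dose, 2 doses have been given. Superposition: Cmin = C₀·(f + f²).
≈ 1.532 × (0.1928 + 0.0372) ≈ 1.532 × 0.2300 ≈ 0.352 mcg/mL.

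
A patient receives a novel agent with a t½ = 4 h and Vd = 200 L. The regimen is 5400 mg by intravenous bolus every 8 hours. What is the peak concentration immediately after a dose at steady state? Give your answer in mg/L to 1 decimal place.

τ = 8 h = 2 half-lives, so f = (1/2)^2 = 0.25.
At steady state, R = 1/(1 − 0.25) = 4/3.
Single-dose peak C₀ = D/Vd = 5400/200 = 27 mg/L.
Steady-state peak Cmax,ss = C₀·R = 27 × 4/3 ≈ 36.000 mg/L.

36.0 mg/L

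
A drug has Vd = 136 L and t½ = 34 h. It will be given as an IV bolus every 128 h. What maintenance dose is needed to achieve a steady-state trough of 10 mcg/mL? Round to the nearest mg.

17125 mg

τ/t½ = 128/34 ≈ 3.7647, so f = (1/2)^(128/34) ≈ 0.073572.
Cmin,ss = (D/Vd)·f/(1−f), so D = Cmin,ss·Vd·(1−f)/f.
D = 10 × 136 × (1−f)/f ≈ 10 × 136 × 12.59213 ≈ 17125.30 mg.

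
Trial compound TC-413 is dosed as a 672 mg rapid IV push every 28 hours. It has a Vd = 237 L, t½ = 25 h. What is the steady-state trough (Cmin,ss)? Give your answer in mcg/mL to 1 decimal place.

Over one 28-h interval, 28/25 ≈ 1.12 half-lives elapse, leaving f ≈ 0.4601 of each dose.
Single-dose peak C₀ = D/Vd = 672/237 ≈ 2.835 mcg/mL.
Steady-state trough Cmin,ss = C₀·f/(1−f) ≈ 2.835 × 0.4601/0.5399 ≈ 2.416 mcg/mL.

2.4 mcg/mL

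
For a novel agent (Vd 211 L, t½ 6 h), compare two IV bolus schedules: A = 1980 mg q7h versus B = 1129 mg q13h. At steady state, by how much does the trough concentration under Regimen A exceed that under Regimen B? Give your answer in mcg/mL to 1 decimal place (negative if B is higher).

Regimen A: f = (1/2)^(7/6) ≈ 0.4454; Cmin,ss = (1980/211)·f/(1−f) ≈ 7.536 mcg/mL.
Regimen B: f = (1/2)^(13/6) ≈ 0.2227; Cmin,ss = (1129/211)·f/(1−f) ≈ 1.533 mcg/mL.
Difference ≈ 7.536 − 1.533 ≈ 6.003 mcg/mL.

6.0 mcg/mL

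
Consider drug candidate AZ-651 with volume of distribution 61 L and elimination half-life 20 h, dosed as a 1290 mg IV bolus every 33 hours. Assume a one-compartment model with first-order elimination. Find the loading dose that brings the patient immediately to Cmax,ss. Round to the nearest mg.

f = (1/2)^(33/20) ≈ 0.318640; accumulation ratio R = 1/(1−f) ≈ 1.46765.
Loading dose to hit Cmax,ss on first dose: D_load = D_maint·R ≈ 1290 × 1.46765 ≈ 1893.27 mg.

1893 mg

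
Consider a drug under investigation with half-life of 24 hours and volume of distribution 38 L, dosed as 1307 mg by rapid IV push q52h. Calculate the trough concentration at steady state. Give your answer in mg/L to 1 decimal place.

9.9 mg/L

k = ln2/t½ = ln2/24 ≈ 0.028881 h⁻¹; fraction remaining f = e^(−kτ) = e^(−0.028881×52) ≈ 0.2227.
At steady state, accumulation factor R = 1/(1 − e^(−kτ)) ≈ 1.2865.
Single-dose peak C₀ = D/Vd = 1307/38 ≈ 34.395 mg/L.
Steady-state peak Cmax,ss = C₀·R ≈ 34.395 × 1.2865 ≈ 44.249 mg/L.
Steady-state trough Cmin,ss = Cmax,ss·f ≈ 44.249 × 0.2227 ≈ 9.854 mg/L.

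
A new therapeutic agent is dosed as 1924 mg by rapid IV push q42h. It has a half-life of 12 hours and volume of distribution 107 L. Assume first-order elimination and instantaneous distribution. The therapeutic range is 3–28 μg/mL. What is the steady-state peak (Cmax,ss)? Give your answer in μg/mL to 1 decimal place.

19.7 μg/mL

Over one 42-h interval, 42/12 ≈ 3.5 half-lives elapse, leaving f ≈ 0.0884 of each dose.
Accumulation ratio R = 1/(1 − f) ≈ 1/0.9116 ≈ 1.0970.
Single-dose peak C₀ = D/Vd = 1924/107 ≈ 17.981 μg/mL.
Steady-state peak Cmax,ss = C₀·R ≈ 17.981 × 1.0970 ≈ 19.725 μg/mL.
Peak 19.7 μg/mL vs MTC 28 μg/mL: below toxic threshold.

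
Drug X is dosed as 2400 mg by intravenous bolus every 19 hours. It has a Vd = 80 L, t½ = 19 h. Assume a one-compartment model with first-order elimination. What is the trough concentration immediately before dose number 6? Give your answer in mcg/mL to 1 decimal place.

29.1 mcg/mL

f = (1/2)^(τ/t½) = (1/2)^(19/19) ≈ 0.5000.
C₀ = D/Vd = 2400/80 ≈ 30.000 mcg/mL.
Before the 6th dose, 5 doses have been given. Superposition: Cmin = C₀·(f + f² + … + f^5).
≈ 30.000 × (0.5000 + 0.2500 + 0.1250 + 0.0625 + 0.0313) ≈ 30.000 × 0.9688 ≈ 29.064 mcg/mL.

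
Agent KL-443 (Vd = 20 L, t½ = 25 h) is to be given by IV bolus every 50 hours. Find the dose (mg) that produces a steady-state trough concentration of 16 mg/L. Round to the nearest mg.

τ/t½ = 50/25 ≈ 2, so f = (1/2)^(50/25) ≈ 0.250000.
Cmin,ss = (D/Vd)·f/(1−f), so D = Cmin,ss·Vd·(1−f)/f.
D = 16 × 20 × (1−f)/f ≈ 16 × 20 × 3.00000 ≈ 960.00 mg.

960 mg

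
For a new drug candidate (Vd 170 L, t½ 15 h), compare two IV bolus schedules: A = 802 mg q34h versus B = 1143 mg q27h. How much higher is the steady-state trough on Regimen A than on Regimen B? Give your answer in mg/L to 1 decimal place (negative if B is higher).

-1.5 mg/L

Regimen A: f = (1/2)^(34/15) ≈ 0.2078; Cmin,ss = (802/170)·f/(1−f) ≈ 1.237 mg/L.
Regimen B: f = (1/2)^(27/15) ≈ 0.2872; Cmin,ss = (1143/170)·f/(1−f) ≈ 2.709 mg/L.
Difference ≈ 1.237 − 2.709 ≈ -1.472 mg/L.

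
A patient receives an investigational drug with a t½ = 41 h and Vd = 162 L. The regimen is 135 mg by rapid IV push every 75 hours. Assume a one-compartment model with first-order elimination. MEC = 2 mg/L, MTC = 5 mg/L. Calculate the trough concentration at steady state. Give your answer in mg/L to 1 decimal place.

0.3 mg/L

τ/t½ = 75/41 ≈ 1.8293, so fraction remaining f = (1/2)^(75/41) ≈ 0.2814.
Each bolus raises the concentration by D/Vd = 135/162 ≈ 0.833 mg/L.
Steady-state trough Cmin,ss = C₀·f/(1−f) ≈ 0.833 × 0.2814/0.7186 ≈ 0.326 mg/L.
Trough 0.3 mg/L vs MEC 2 mg/L: subtherapeutic.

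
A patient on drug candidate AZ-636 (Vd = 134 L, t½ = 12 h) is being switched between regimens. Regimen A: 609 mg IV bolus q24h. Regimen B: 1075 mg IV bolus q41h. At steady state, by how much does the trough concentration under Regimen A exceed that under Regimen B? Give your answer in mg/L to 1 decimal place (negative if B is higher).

Regimen A: f = (1/2)^(24/12) ≈ 0.2500; Cmin,ss = (609/134)·f/(1−f) ≈ 1.515 mg/L.
Regimen B: f = (1/2)^(41/12) ≈ 0.0936; Cmin,ss = (1075/134)·f/(1−f) ≈ 0.828 mg/L.
Difference ≈ 1.515 − 0.828 ≈ 0.687 mg/L.

0.7 mg/L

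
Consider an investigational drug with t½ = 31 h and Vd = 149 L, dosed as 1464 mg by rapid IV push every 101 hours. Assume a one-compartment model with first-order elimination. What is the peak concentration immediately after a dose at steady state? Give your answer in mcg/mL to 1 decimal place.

11.0 mcg/mL

τ/t½ = 101/31 ≈ 3.2581, so fraction remaining f = (1/2)^(101/31) ≈ 0.1045.
Accumulation ratio R = 1/(1 − f) ≈ 1/0.8955 ≈ 1.1167.
Single-dose peak C₀ = D/Vd = 1464/149 ≈ 9.826 mcg/mL.
Steady-state peak Cmax,ss = C₀·R ≈ 9.826 × 1.1167 ≈ 10.973 mcg/mL.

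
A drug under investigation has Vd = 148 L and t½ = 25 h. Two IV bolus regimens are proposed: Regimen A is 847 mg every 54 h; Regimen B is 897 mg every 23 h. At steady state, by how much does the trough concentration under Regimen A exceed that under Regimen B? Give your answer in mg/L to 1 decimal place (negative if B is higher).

-5.1 mg/L

Regimen A: f = (1/2)^(54/25) ≈ 0.2238; Cmin,ss = (847/148)·f/(1−f) ≈ 1.650 mg/L.
Regimen B: f = (1/2)^(23/25) ≈ 0.5285; Cmin,ss = (897/148)·f/(1−f) ≈ 6.794 mg/L.
Difference ≈ 1.650 − 6.794 ≈ -5.144 mg/L.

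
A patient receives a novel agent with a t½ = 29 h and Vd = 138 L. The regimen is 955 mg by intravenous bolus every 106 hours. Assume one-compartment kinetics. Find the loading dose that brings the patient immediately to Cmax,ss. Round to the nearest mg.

f = (1/2)^(106/29) ≈ 0.079375; accumulation ratio R = 1/(1−f) ≈ 1.08622.
Loading dose to hit Cmax,ss on first dose: D_load = D_maint·R ≈ 955 × 1.08622 ≈ 1037.34 mg.

1037 mg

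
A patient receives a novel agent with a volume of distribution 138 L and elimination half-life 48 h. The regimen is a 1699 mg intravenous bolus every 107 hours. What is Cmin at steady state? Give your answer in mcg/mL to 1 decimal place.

3.3 mcg/mL

Over one 107-h interval, 107/48 ≈ 2.2292 half-lives elapse, leaving f ≈ 0.2133 of each dose.
Accumulation ratio R = 1/(1 − f) ≈ 1/0.7867 ≈ 1.2711.
Each bolus raises the concentration by D/Vd = 1699/138 ≈ 12.312 mcg/mL.
Cmax,ss = C₀/(1 − f) ≈ 12.312/0.7867 ≈ 15.650 mcg/mL.
Steady-state trough Cmin,ss = Cmax,ss·f ≈ 15.650 × 0.2133 ≈ 3.338 mcg/mL.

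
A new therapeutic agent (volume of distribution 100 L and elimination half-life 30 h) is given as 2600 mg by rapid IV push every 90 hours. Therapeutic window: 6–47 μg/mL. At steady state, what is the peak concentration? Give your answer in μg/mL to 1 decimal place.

τ = 90 h = 3 half-lives, so f = (1/2)^3 = 0.125.
Accumulation ratio R = 1/(1 − f) = 1/0.875 = 8/7.
Single-dose peak C₀ = D/Vd = 2600/100 = 26 μg/mL.
Steady-state peak Cmax,ss = C₀·R = 26 × 8/7 ≈ 29.714 μg/mL.
Peak 29.7 μg/mL vs MTC 47 μg/mL: below toxic threshold.

29.7 μg/mL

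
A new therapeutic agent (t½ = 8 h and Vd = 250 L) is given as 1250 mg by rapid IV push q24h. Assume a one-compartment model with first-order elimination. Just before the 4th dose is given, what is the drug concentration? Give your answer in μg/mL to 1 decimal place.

0.7 μg/mL

f = (1/2)^(τ/t½) = (1/2)^(24/8) ≈ 0.1250.
C₀ = D/Vd = 1250/250 ≈ 5.000 μg/mL.
Before the 4th dose, 3 doses have been given. Superposition: Cmin = C₀·(f + f² + … + f^3).
≈ 5.000 × (0.1250 + 0.0156 + 0.0020) ≈ 5.000 × 0.1426 ≈ 0.713 μg/mL.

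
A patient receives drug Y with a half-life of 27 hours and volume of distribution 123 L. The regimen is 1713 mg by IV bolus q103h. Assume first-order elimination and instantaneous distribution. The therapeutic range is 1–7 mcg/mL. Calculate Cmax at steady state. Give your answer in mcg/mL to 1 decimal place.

15.0 mcg/mL

Over one 103-h interval, 103/27 ≈ 3.8148 half-lives elapse, leaving f ≈ 0.0711 of each dose.
At steady state, accumulation factor R = 1/(1 − e^(−kτ)) ≈ 1.0765.
Each bolus raises the concentration by D/Vd = 1713/123 ≈ 13.927 mcg/mL.
Cmax,ss = C₀/(1 − f) ≈ 13.927/0.9289 ≈ 14.993 mcg/mL.
Peak 15.0 mcg/mL vs MTC 7 mcg/mL: exceeds toxic threshold.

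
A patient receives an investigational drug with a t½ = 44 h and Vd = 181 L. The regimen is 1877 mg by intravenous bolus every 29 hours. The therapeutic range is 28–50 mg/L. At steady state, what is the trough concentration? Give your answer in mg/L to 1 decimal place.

Over one 29-h interval, 29/44 ≈ 0.65909 half-lives elapse, leaving f ≈ 0.6333 of each dose.
Single-dose peak C₀ = D/Vd = 1877/181 ≈ 10.370 mg/L.
Steady-state trough Cmin,ss = C₀·f/(1−f) ≈ 10.370 × 0.6333/0.3667 ≈ 17.909 mg/L.
Trough 17.9 mg/L vs MEC 28 mg/L: subtherapeutic.

17.9 mg/L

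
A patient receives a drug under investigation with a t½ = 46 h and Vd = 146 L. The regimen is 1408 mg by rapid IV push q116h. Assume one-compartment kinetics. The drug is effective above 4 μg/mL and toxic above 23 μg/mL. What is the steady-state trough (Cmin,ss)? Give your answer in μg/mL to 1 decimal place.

2.0 μg/mL

τ/t½ = 116/46 ≈ 2.5217, so fraction remaining f = (1/2)^(116/46) ≈ 0.1741.
Accumulation ratio R = 1/(1 − f) ≈ 1/0.8259 ≈ 1.2108.
Single-dose peak C₀ = D/Vd = 1408/146 ≈ 9.644 μg/mL.
Cmax,ss = C₀/(1 − f) ≈ 9.644/0.8259 ≈ 11.677 μg/mL.
One interval later, Cmin,ss = Cmax,ss·e^(−kτ) ≈ 11.677 × 0.1741 ≈ 2.033 μg/mL.
Trough 2.0 μg/mL vs MEC 4 μg/mL: subtherapeutic.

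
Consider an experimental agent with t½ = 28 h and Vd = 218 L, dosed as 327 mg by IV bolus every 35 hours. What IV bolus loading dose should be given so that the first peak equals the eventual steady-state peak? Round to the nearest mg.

564 mg

f = (1/2)^(35/28) ≈ 0.420448; accumulation ratio R = 1/(1−f) ≈ 1.72547.
Loading dose to hit Cmax,ss on first dose: D_load = D_maint·R ≈ 327 × 1.72547 ≈ 564.23 mg.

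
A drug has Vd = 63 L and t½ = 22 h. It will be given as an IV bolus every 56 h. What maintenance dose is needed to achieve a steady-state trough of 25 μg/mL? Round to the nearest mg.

7620 mg

τ/t½ = 56/22 ≈ 2.5455, so f = (1/2)^(56/22) ≈ 0.171294.
Cmin,ss = (D/Vd)·f/(1−f), so D = Cmin,ss·Vd·(1−f)/f.
D = 25 × 63 × (1−f)/f ≈ 25 × 63 × 4.83792 ≈ 7619.72 mg.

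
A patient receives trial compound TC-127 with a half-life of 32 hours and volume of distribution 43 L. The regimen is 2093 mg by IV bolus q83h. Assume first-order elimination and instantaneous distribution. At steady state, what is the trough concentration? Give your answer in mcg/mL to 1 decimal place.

τ/t½ = 83/32 ≈ 2.5938, so fraction remaining f = (1/2)^(83/32) ≈ 0.1657.
Accumulation ratio R = 1/(1 − f) ≈ 1/0.8343 ≈ 1.1986.
Single-dose peak C₀ = D/Vd = 2093/43 ≈ 48.674 mcg/mL.
Cmax,ss = C₀/(1 − f) ≈ 48.674/0.8343 ≈ 58.341 mcg/mL.
One interval later, Cmin,ss = Cmax,ss·e^(−kτ) ≈ 58.341 × 0.1657 ≈ 9.667 mcg/mL.

9.7 mcg/mL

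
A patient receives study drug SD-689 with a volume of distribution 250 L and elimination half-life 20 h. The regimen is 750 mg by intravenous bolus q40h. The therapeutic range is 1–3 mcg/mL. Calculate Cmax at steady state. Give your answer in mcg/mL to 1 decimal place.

4.0 mcg/mL

τ = 40 h = 2 half-lives, so f = (1/2)^2 = 0.25.
At steady state, R = 1/(1 − 0.25) = 4/3.
Single-dose peak C₀ = D/Vd = 750/250 = 3 mcg/mL.
Steady-state peak Cmax,ss = C₀·R = 3 × 4/3 ≈ 4.000 mcg/mL.
Peak 4.0 mcg/mL vs MTC 3 mcg/mL: exceeds toxic threshold.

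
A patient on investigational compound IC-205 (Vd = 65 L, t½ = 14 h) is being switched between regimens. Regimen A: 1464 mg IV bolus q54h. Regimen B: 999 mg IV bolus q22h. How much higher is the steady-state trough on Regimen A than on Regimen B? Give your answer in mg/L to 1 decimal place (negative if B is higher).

Regimen A: f = (1/2)^(54/14) ≈ 0.0690; Cmin,ss = (1464/65)·f/(1−f) ≈ 1.669 mg/L.
Regimen B: f = (1/2)^(22/14) ≈ 0.3365; Cmin,ss = (999/65)·f/(1−f) ≈ 7.795 mg/L.
Difference ≈ 1.669 − 7.795 ≈ -6.126 mg/L.

-6.1 mg/L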